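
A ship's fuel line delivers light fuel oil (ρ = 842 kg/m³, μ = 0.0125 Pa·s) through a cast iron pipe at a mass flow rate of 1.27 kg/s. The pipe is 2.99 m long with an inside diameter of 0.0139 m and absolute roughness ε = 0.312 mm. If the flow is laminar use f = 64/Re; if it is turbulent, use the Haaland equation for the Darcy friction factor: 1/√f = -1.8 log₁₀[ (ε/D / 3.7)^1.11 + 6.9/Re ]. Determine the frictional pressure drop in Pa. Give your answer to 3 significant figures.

A = πD²/4 = π(0.0139)²/4 = 0.0001517 m²; mean velocity V = ṁ/(ρA) = 1.27/(842 · 0.0001517) = 9.94 m/s.
Reynolds number Re = ρVD/μ = 842 · 9.94 · 0.0139 / 0.0125 = 9307.
Re > 4000 → turbulent. Relative roughness ε/D = 0.000312/0.0139 = 0.0224. Haaland: 1/√f = -1.8 log₁₀[(0.0224/3.7)^1.11 + 6.9/9307] = -1.8 log₁₀[0.00346 + 0.000741] = 4.278, so f = 0.05464.
Darcy-Weisbach: ΔP = f(L/D)(ρV²/2) = 0.05464·(2.99/0.0139)·(842·9.94²/2) = 0.05464·215.1·4.159e+04 = 4.889e+05 Pa.

ΔP ≈ 489000 Pa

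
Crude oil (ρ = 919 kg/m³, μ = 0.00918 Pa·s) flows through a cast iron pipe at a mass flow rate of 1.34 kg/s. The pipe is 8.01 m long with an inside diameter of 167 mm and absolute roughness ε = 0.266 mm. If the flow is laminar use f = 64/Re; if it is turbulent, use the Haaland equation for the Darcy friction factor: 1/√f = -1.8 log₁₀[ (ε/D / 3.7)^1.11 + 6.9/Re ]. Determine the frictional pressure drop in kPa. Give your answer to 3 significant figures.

ΔP ≈ 0.00562 kPa

A = πD²/4 = π(0.167)²/4 = 0.0219 m²; mean velocity V = ṁ/(ρA) = 1.34/(919 · 0.0219) = 0.06657 m/s.
Reynolds number Re = ρVD/μ = 919 · 0.06657 · 0.167 / 0.00918 = 1113.
Re < 2300 → laminar flow, so f = 64/Re = 64/1113 = 0.05751 (the turbulent correlation is not needed).
Darcy-Weisbach: ΔP = f(L/D)(ρV²/2) = 0.05751·(8.01/0.167)·(919·0.06657²/2) = 0.05751·47.96·2.036 = 5.616 Pa.
ΔP = 5.616 Pa = 0.00562 kPa.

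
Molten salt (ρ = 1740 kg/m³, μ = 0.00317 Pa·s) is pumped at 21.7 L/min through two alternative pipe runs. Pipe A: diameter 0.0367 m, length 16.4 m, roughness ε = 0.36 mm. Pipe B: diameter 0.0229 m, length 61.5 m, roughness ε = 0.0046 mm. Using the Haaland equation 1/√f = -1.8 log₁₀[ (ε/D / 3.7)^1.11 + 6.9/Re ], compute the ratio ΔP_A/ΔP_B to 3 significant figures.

ΔP_A/ΔP_B ≈ 0.0373

Pipe A: V = Q/A = 0.0003617/0.001058 = 0.3419 m/s; Re = 6887; ε/D = 0.00981; Haaland → f = 0.04486; ΔP_A = f(L/D)(ρV²/2) = 2039 Pa.
Pipe B: V = Q/A = 0.0003617/0.0004119 = 0.8781 m/s; Re = 1.104e+04; ε/D = 0.000201; Haaland → f = 0.0303; ΔP_B = f(L/D)(ρV²/2) = 5.459e+04 Pa.
ΔP_A/ΔP_B = 2039/5.459e+04 = 0.0373.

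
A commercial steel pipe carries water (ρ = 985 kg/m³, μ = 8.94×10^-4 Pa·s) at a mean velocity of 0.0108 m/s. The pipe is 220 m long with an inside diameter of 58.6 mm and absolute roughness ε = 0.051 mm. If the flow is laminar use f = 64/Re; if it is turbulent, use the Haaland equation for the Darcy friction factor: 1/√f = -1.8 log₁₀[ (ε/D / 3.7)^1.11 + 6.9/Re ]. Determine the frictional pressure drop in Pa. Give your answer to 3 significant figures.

ΔP ≈ 19.8 Pa

Reynolds number Re = ρVD/μ = 985 · 0.0108 · 0.0586 / 0.000894 = 697.3.
Re < 2300 → laminar flow, so f = 64/Re = 64/697.3 = 0.09178 (the turbulent correlation is not needed).
Darcy-Weisbach: ΔP = f(L/D)(ρV²/2) = 0.09178·(220/0.0586)·(985·0.0108²/2) = 0.09178·3754·0.05745 = 19.79 Pa.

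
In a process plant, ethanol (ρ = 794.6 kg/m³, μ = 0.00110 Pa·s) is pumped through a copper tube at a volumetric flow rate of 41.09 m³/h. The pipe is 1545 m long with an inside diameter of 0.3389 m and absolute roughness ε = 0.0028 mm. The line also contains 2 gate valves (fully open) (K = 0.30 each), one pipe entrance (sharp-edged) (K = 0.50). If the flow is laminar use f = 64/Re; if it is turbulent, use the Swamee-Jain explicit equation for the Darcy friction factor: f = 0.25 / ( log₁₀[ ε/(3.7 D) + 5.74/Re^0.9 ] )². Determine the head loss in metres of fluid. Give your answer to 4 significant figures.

Q = 41.09 m³/h = 41.09/3600 = 0.01141 m³/s.
Cross-sectional area A = πD²/4 = π(0.3389)²/4 = 0.09021 m²; mean velocity V = Q/A = 0.01141/0.09021 = 0.1265 m/s.
Reynolds number Re = ρVD/μ = 794.6 · 0.1265 · 0.3389 / 0.0011 = 3.098e+04.
Re > 4000 → turbulent. Relative roughness ε/D = 2.8e-06/0.3389 = 8.26e-06. Swamee-Jain: f = 0.25/(log₁₀[8.26e-06/3.7 + 5.74/3.098e+04^0.9])² = 0.25/(log₁₀[2.23e-06 + 0.000521])² = 0.25/(-3.281)² = 0.02322.
Total minor-loss coefficient ΣK = 2·0.3 + 1·0.5 = 1.1.
ΔP = [f·L/D + ΣK]·(ρV²/2) = [0.02322·1545/0.3389 + 1.1]·(794.6·0.1265²/2) = [105.9 + 1.1]·6.361 = 680.4 Pa.
Head loss h_f = ΔP/(ρg) = 680.4/(794.6·9.81) = 0.08728 m.

h_f ≈ 0.08728 m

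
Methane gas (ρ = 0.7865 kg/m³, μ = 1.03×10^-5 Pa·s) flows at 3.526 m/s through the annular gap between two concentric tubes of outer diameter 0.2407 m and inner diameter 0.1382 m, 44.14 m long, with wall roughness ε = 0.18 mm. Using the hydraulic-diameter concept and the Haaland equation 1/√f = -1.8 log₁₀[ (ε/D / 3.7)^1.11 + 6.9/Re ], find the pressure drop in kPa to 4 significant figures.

ΔP ≈ 0.05817 kPa

Hydraulic diameter D_h = 4A/P = D_o - D_i = 0.2407 - 0.1382 = 0.1025 m.
Re = ρVD_h/μ = 0.7865·3.526·0.1025/1.03e-05 = 2.76e+04.
ε/D_h = 0.00018/0.1025 = 0.00176; Haaland gives 1/√f = -1.8 log₁₀[0.000205+0.00025] = 6.016, so f = 0.02763.
ΔP = f(L/D_h)(ρV²/2) = 0.02763·44.14/0.1025·4.889 = 58.17 Pa.
ΔP = 0.05817 kPa.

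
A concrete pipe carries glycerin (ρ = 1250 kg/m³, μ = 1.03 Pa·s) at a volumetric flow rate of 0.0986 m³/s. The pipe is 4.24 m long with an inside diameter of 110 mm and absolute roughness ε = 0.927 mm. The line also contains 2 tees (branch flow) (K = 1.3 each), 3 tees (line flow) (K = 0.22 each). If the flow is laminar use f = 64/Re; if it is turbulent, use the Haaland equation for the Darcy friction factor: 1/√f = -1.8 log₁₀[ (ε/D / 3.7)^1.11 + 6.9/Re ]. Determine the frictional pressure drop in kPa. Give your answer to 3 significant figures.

Cross-sectional area A = πD²/4 = π(0.11)²/4 = 0.009503 m²; mean velocity V = Q/A = 0.0986/0.009503 = 10.38 m/s.
Reynolds number Re = ρVD/μ = 1250 · 10.38 · 0.11 / 1.03 = 1385.
Re < 2300 → laminar flow, so f = 64/Re = 64/1385 = 0.04621 (the turbulent correlation is not needed).
Total minor-loss coefficient ΣK = 2·1.3 + 3·0.22 = 3.26.
ΔP = [f·L/D + ΣK]·(ρV²/2) = [0.04621·4.24/0.11 + 3.26]·(1250·10.38²/2) = [1.781 + 3.26]·6.728e+04 = 3.392e+05 Pa.
ΔP = 3.392e+05 Pa = 339 kPa.

ΔP ≈ 339 kPa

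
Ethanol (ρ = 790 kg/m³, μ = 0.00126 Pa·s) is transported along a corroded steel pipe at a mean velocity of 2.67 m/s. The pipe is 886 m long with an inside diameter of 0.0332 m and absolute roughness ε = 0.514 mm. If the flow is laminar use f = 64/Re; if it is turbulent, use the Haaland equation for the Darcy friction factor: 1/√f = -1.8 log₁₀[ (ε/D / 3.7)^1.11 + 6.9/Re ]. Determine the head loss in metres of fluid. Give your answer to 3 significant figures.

Reynolds number Re = ρVD/μ = 790 · 2.67 · 0.0332 / 0.00126 = 5.558e+04.
Re > 4000 → turbulent. Relative roughness ε/D = 0.000514/0.0332 = 0.0155. Haaland: 1/√f = -1.8 log₁₀[(0.0155/3.7)^1.11 + 6.9/5.558e+04] = -1.8 log₁₀[0.00229 + 0.000124] = 4.711, so f = 0.04506.
Darcy-Weisbach: ΔP = f(L/D)(ρV²/2) = 0.04506·(886/0.0332)·(790·2.67²/2) = 0.04506·2.669e+04·2816 = 3.386e+06 Pa.
Head loss h_f = ΔP/(ρg) = 3.386e+06/(790·9.81) = 437 m.

h_f ≈ 437 m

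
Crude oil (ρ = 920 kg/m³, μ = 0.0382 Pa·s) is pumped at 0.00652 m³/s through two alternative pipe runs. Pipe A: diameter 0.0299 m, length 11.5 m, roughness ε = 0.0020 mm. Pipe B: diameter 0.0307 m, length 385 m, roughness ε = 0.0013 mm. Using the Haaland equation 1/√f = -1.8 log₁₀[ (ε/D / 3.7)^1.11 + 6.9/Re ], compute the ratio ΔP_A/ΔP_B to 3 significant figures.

ΔP_A/ΔP_B ≈ 0.0338

Pipe A: V = Q/A = 0.00652/0.0007022 = 9.286 m/s; Re = 6687; ε/D = 6.69e-05; Haaland → f = 0.03466; ΔP_A = f(L/D)(ρV²/2) = 5.287e+05 Pa.
Pipe B: V = Q/A = 0.00652/0.0007402 = 8.808 m/s; Re = 6512; ε/D = 4.23e-05; Haaland → f = 0.03491; ΔP_B = f(L/D)(ρV²/2) = 1.562e+07 Pa.
ΔP_A/ΔP_B = 5.287e+05/1.562e+07 = 0.0338.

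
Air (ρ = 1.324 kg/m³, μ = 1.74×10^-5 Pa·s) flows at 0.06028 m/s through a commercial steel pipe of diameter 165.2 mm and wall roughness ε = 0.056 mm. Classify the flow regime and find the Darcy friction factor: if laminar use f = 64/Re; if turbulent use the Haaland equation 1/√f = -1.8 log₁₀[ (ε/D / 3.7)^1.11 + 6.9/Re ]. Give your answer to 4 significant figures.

f ≈ 0.08446

Re = ρVD/μ = 1.324·0.06028·0.1652/1.74e-05 = 757.7.
Re < 2300 → laminar, so f = 64/Re = 0.08446 (roughness is irrelevant in laminar flow).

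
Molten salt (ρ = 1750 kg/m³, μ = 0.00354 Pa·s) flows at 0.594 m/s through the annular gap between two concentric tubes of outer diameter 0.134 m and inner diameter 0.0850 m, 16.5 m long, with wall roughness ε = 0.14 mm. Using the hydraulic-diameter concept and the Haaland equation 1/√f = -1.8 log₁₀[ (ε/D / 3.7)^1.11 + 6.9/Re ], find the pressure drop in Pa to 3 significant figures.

ΔP ≈ 3380 Pa

Hydraulic diameter D_h = 4A/P = D_o - D_i = 0.134 - 0.085 = 0.049 m.
Re = ρVD_h/μ = 1750·0.594·0.049/0.00354 = 1.439e+04.
ε/D_h = 0.00014/0.049 = 0.00286; Haaland gives 1/√f = -1.8 log₁₀[0.000351+0.00048] = 5.545, so f = 0.03252.
ΔP = f(L/D_h)(ρV²/2) = 0.03252·16.5/0.049·308.7 = 3381 Pa.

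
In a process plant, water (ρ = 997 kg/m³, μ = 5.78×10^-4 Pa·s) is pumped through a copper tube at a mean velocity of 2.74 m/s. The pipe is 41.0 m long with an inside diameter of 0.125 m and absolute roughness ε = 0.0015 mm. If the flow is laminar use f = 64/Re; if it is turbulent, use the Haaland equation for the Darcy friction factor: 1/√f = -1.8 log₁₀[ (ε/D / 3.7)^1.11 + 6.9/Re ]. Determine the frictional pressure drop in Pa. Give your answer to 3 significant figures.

Reynolds number Re = ρVD/μ = 997 · 2.74 · 0.125 / 0.000578 = 5.908e+05.
Re > 4000 → turbulent. Relative roughness ε/D = 1.5e-06/0.125 = 1.2e-05. Haaland: 1/√f = -1.8 log₁₀[(1.2e-05/3.7)^1.11 + 6.9/5.908e+05] = -1.8 log₁₀[8.08e-07 + 1.17e-05] = 8.826, so f = 0.01284.
Darcy-Weisbach: ΔP = f(L/D)(ρV²/2) = 0.01284·(41/0.125)·(997·2.74²/2) = 0.01284·328·3743 = 1.576e+04 Pa.

ΔP ≈ 15800 Pa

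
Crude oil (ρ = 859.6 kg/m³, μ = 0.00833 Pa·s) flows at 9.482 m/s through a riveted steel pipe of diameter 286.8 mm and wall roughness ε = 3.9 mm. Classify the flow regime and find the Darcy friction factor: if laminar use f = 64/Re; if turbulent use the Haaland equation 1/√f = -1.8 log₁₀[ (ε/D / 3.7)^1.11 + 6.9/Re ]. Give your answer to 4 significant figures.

Re = ρVD/μ = 859.6·9.482·0.2868/0.00833 = 2.806e+05.
Re > 4000 → turbulent. ε/D = 0.0039/0.2868 = 0.0136; Haaland: 1/√f = -1.8 log₁₀[0.00198 + 2.46e-05] = 4.855, so f = 0.04243.

f ≈ 0.04243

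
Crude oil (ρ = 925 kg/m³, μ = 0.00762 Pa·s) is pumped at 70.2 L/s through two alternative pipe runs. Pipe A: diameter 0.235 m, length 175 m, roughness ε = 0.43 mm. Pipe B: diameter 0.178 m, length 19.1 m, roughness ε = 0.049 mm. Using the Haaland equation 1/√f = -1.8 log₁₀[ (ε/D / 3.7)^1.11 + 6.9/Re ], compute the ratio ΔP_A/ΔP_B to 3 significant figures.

ΔP_A/ΔP_B ≈ 2.87

Pipe A: V = Q/A = 0.0702/0.04337 = 1.618 m/s; Re = 4.617e+04; ε/D = 0.00183; Haaland → f = 0.02609; ΔP_A = f(L/D)(ρV²/2) = 2.354e+04 Pa.
Pipe B: V = Q/A = 0.0702/0.02488 = 2.821 m/s; Re = 6.096e+04; ε/D = 0.000275; Haaland → f = 0.02076; ΔP_B = f(L/D)(ρV²/2) = 8199 Pa.
ΔP_A/ΔP_B = 2.354e+04/8199 = 2.87.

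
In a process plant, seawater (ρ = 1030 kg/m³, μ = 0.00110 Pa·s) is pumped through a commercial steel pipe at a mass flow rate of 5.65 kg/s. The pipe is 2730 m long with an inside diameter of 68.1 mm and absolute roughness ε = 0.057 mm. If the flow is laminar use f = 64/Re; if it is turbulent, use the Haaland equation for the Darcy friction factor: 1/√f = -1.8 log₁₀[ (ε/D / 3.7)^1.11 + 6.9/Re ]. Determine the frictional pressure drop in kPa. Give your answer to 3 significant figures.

A = πD²/4 = π(0.0681)²/4 = 0.003642 m²; mean velocity V = ṁ/(ρA) = 5.65/(1030 · 0.003642) = 1.506 m/s.
Reynolds number Re = ρVD/μ = 1030 · 1.506 · 0.0681 / 0.0011 = 9.603e+04.
Re > 4000 → turbulent. Relative roughness ε/D = 5.7e-05/0.0681 = 0.000837. Haaland: 1/√f = -1.8 log₁₀[(0.000837/3.7)^1.11 + 6.9/9.603e+04] = -1.8 log₁₀[8.99e-05 + 7.19e-05] = 6.824, so f = 0.02147.
Darcy-Weisbach: ΔP = f(L/D)(ρV²/2) = 0.02147·(2730/0.0681)·(1030·1.506²/2) = 0.02147·4.009e+04·1168 = 1.005e+06 Pa.
ΔP = 1.005e+06 Pa = 1010 kPa.

ΔP ≈ 1010 kPa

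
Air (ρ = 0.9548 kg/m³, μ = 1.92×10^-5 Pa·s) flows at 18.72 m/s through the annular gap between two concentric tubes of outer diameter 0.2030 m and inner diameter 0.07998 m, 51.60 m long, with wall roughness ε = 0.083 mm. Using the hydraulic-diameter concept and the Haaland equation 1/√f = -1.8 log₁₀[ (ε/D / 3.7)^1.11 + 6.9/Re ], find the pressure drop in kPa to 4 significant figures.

Hydraulic diameter D_h = 4A/P = D_o - D_i = 0.203 - 0.07998 = 0.123 m.
Re = ρVD_h/μ = 0.9548·18.72·0.123/1.92e-05 = 1.145e+05.
ε/D_h = 8.3e-05/0.123 = 0.000675; Haaland gives 1/√f = -1.8 log₁₀[7.07e-05+6.02e-05] = 6.989, so f = 0.02047.
ΔP = f(L/D_h)(ρV²/2) = 0.02047·51.6/0.123·167.3 = 1437 Pa.
ΔP = 1.437 kPa.

ΔP ≈ 1.437 kPa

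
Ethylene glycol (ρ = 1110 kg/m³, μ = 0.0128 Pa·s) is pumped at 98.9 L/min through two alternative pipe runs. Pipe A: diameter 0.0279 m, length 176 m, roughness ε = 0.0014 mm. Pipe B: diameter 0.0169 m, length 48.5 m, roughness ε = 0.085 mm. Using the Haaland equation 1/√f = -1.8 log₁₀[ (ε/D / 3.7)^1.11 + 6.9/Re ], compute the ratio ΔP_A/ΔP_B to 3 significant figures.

ΔP_A/ΔP_B ≈ 0.279

Pipe A: V = Q/A = 0.001648/0.0006114 = 2.696 m/s; Re = 6523; ε/D = 5.02e-05; Haaland → f = 0.0349; ΔP_A = f(L/D)(ρV²/2) = 8.881e+05 Pa.
Pipe B: V = Q/A = 0.001648/0.0002243 = 7.348 m/s; Re = 1.077e+04; ε/D = 0.00503; Haaland → f = 0.03704; ΔP_B = f(L/D)(ρV²/2) = 3.186e+06 Pa.
ΔP_A/ΔP_B = 8.881e+05/3.186e+06 = 0.279.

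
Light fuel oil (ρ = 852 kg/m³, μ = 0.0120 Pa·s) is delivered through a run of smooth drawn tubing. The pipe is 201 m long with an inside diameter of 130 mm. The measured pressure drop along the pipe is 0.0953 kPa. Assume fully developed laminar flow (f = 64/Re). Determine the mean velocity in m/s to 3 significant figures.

For laminar flow, f = 64/Re with Re = ρVD/μ, so Darcy-Weisbach reduces to ΔP = 32μLV/D². Solving for V: V = ΔP·D²/(32μL) = 95.3·(0.13)²/(32·0.012·201) = 0.02087 m/s.
Check: Re = ρVD/μ = 852·0.02087·0.13/0.012 = 192.6 < 2300, so the laminar assumption holds.

V ≈ 0.0209 m/s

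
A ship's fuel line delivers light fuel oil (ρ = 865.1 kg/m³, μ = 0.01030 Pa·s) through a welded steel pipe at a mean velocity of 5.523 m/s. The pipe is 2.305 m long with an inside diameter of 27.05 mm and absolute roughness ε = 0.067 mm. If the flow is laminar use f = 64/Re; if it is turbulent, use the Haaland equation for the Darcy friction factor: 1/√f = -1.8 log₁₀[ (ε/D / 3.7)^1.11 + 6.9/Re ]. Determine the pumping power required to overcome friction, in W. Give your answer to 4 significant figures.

Reynolds number Re = ρVD/μ = 865.1 · 5.523 · 0.02705 / 0.0103 = 1.255e+04.
Re > 4000 → turbulent. Relative roughness ε/D = 6.7e-05/0.02705 = 0.00248. Haaland: 1/√f = -1.8 log₁₀[(0.00248/3.7)^1.11 + 6.9/1.255e+04] = -1.8 log₁₀[0.0003 + 0.00055] = 5.528, so f = 0.03273.
Darcy-Weisbach: ΔP = f(L/D)(ρV²/2) = 0.03273·(2.305/0.02705)·(865.1·5.523²/2) = 0.03273·85.21·1.319e+04 = 3.68e+04 Pa.
Q = V·A = 5.523·0.0005747 = 0.003174 m³/s.
Pumping power P = QΔP = 0.003174·3.68e+04 = 116.80 W = 116.8 W.

P ≈ 116.8 W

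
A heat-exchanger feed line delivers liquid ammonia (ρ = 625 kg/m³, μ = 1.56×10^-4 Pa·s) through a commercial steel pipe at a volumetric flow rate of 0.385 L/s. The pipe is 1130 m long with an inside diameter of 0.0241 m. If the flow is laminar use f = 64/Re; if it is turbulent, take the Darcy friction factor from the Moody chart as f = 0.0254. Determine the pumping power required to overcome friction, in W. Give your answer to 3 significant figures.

P ≈ 102 W

Q = 0.385 L/s = 0.385/1000 = 0.000385 m³/s.
Cross-sectional area A = πD²/4 = π(0.0241)²/4 = 0.0004562 m²; mean velocity V = Q/A = 0.000385/0.0004562 = 0.844 m/s.
Reynolds number Re = ρVD/μ = 625 · 0.844 · 0.0241 / 0.000156 = 8.149e+04.
Re > 4000 → turbulent; use the Moody-chart value f = 0.0254.
Darcy-Weisbach: ΔP = f(L/D)(ρV²/2) = 0.0254·(1130/0.0241)·(625·0.844²/2) = 0.0254·4.689e+04·222.6 = 2.651e+05 Pa.
Pumping power P = QΔP = 0.000385·2.651e+05 = 102.1 W = 102 W.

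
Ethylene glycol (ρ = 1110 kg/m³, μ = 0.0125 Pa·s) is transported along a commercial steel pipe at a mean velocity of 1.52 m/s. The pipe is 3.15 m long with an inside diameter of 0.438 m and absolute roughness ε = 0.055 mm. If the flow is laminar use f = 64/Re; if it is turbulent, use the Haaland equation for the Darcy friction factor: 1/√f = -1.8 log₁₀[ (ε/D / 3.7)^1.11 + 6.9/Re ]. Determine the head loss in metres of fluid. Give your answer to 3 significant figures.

Reynolds number Re = ρVD/μ = 1110 · 1.52 · 0.438 / 0.0125 = 5.912e+04.
Re > 4000 → turbulent. Relative roughness ε/D = 5.5e-05/0.438 = 0.000126. Haaland: 1/√f = -1.8 log₁₀[(0.000126/3.7)^1.11 + 6.9/5.912e+04] = -1.8 log₁₀[1.09e-05 + 0.000117] = 7.009, so f = 0.02035.
Darcy-Weisbach: ΔP = f(L/D)(ρV²/2) = 0.02035·(3.15/0.438)·(1110·1.52²/2) = 0.02035·7.192·1282 = 187.7 Pa.
Head loss h_f = ΔP/(ρg) = 187.7/(1110·9.81) = 0.0172 m.

h_f ≈ 0.0172 m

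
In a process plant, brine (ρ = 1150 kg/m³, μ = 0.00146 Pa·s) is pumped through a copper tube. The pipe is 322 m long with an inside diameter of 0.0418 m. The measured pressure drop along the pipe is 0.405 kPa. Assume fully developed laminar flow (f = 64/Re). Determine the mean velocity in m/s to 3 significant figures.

V ≈ 0.0470 m/s

For laminar flow, f = 64/Re with Re = ρVD/μ, so Darcy-Weisbach reduces to ΔP = 32μLV/D². Solving for V: V = ΔP·D²/(32μL) = 405·(0.0418)²/(32·0.00146·322) = 0.04704 m/s.
Check: Re = ρVD/μ = 1150·0.04704·0.0418/0.00146 = 1549 < 2300, so the laminar assumption holds.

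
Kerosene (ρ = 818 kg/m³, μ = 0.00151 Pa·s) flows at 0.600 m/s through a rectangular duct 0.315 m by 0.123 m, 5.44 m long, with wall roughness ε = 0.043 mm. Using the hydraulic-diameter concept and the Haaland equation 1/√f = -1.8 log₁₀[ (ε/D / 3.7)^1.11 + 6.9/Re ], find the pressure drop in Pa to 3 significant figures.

ΔP ≈ 94.5 Pa

Hydraulic diameter D_h = 4A/P = 4·(0.315·0.123)/(2·(0.315+0.123)) = 0.155/0.876 = 0.1769 m.
Re = ρVD_h/μ = 818·0.6·0.1769/0.00151 = 5.75e+04.
ε/D_h = 4.3e-05/0.1769 = 0.000243; Haaland gives 1/√f = -1.8 log₁₀[2.28e-05+0.00012] = 6.922, so f = 0.02087.
ΔP = f(L/D_h)(ρV²/2) = 0.02087·5.44/0.1769·147.2 = 94.5 Pa.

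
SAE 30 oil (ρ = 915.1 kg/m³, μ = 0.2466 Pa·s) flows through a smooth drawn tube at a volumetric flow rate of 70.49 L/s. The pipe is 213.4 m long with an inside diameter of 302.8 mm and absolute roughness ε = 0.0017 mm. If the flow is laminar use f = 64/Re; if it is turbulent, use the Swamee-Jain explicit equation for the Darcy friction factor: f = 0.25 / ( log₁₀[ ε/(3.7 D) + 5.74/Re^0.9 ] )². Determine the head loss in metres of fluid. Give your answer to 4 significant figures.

h_f ≈ 2.003 m

Q = 70.49 L/s = 70.49/1000 = 0.07049 m³/s.
Cross-sectional area A = πD²/4 = π(0.3028)²/4 = 0.07201 m²; mean velocity V = Q/A = 0.07049/0.07201 = 0.9789 m/s.
Reynolds number Re = ρVD/μ = 915.1 · 0.9789 · 0.3028 / 0.247 = 1100.
Re < 2300 → laminar flow, so f = 64/Re = 64/1100 = 0.05819 (the turbulent correlation is not needed).
Darcy-Weisbach: ΔP = f(L/D)(ρV²/2) = 0.05819·(213.4/0.3028)·(915.1·0.9789²/2) = 0.05819·704.8·438.4 = 1.798e+04 Pa.
Head loss h_f = ΔP/(ρg) = 1.798e+04/(915.1·9.81) = 2.003 m.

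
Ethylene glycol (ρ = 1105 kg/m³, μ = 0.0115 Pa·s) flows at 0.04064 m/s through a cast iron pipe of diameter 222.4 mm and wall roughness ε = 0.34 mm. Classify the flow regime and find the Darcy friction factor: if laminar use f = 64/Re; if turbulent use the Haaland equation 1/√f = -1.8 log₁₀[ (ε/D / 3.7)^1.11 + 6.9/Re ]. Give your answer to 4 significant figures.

f ≈ 0.07369

Re = ρVD/μ = 1105·0.04064·0.2224/0.0115 = 868.5.
Re < 2300 → laminar, so f = 64/Re = 0.07369 (roughness is irrelevant in laminar flow).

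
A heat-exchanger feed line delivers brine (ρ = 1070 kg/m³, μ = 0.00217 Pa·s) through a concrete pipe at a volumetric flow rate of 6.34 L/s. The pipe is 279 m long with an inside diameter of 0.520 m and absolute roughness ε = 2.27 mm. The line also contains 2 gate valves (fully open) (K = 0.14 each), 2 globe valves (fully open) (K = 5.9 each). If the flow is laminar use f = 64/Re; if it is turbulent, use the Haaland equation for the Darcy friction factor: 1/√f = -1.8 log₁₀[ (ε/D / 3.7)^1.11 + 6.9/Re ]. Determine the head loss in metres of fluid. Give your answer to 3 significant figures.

Q = 6.34 L/s = 6.34/1000 = 0.00634 m³/s.
Cross-sectional area A = πD²/4 = π(0.52)²/4 = 0.2124 m²; mean velocity V = Q/A = 0.00634/0.2124 = 0.02985 m/s.
Reynolds number Re = ρVD/μ = 1070 · 0.02985 · 0.52 / 0.00217 = 7655.
Re > 4000 → turbulent. Relative roughness ε/D = 0.00227/0.52 = 0.00437. Haaland: 1/√f = -1.8 log₁₀[(0.00437/3.7)^1.11 + 6.9/7655] = -1.8 log₁₀[0.000562 + 0.000901] = 5.102, so f = 0.03841.
Total minor-loss coefficient ΣK = 2·0.14 + 2·5.9 = 12.1.
ΔP = [f·L/D + ΣK]·(ρV²/2) = [0.03841·279/0.52 + 12.1]·(1070·0.02985²/2) = [20.61 + 12.1]·0.4768 = 15.59 Pa.
Head loss h_f = ΔP/(ρg) = 15.59/(1070·9.81) = 0.00148 m.

h_f ≈ 0.00148 m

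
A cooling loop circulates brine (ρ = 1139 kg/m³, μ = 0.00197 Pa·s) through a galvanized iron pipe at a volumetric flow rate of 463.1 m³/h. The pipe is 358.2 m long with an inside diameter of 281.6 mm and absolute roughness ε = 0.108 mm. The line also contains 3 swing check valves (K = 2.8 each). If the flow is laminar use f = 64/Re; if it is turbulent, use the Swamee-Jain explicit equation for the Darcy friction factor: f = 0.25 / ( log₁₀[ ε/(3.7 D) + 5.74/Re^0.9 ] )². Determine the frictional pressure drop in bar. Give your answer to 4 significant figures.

ΔP ≈ 0.7438 bar

Q = 463.1 m³/h = 463.1/3600 = 0.1286 m³/s.
Cross-sectional area A = πD²/4 = π(0.2816)²/4 = 0.06228 m²; mean velocity V = Q/A = 0.1286/0.06228 = 2.065 m/s.
Reynolds number Re = ρVD/μ = 1139 · 2.065 · 0.2816 / 0.00197 = 3.363e+05.
Re > 4000 → turbulent. Relative roughness ε/D = 0.000108/0.2816 = 0.000384. Swamee-Jain: f = 0.25/(log₁₀[0.000384/3.7 + 5.74/3.363e+05^0.9])² = 0.25/(log₁₀[0.000104 + 6.09e-05])² = 0.25/(-3.784)² = 0.01746.
Total minor-loss coefficient ΣK = 3·2.8 = 8.4.
ΔP = [f·L/D + ΣK]·(ρV²/2) = [0.01746·358.2/0.2816 + 8.4]·(1139·2.065²/2) = [22.21 + 8.4]·2430 = 7.438e+04 Pa.
ΔP = 7.438e+04 Pa = 0.7438 bar.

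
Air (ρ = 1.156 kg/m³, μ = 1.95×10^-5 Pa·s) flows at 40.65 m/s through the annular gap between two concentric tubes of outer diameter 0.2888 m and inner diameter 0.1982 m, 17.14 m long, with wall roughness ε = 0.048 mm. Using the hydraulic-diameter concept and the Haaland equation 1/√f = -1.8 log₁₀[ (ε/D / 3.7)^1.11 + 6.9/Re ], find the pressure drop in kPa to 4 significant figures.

ΔP ≈ 3.371 kPa

Hydraulic diameter D_h = 4A/P = D_o - D_i = 0.2888 - 0.1982 = 0.0906 m.
Re = ρVD_h/μ = 1.156·40.65·0.0906/1.95e-05 = 2.183e+05.
ε/D_h = 4.8e-05/0.0906 = 0.00053; Haaland gives 1/√f = -1.8 log₁₀[5.41e-05+3.16e-05] = 7.321, so f = 0.01866.
ΔP = f(L/D_h)(ρV²/2) = 0.01866·17.14/0.0906·955.1 = 3371 Pa.
ΔP = 3.371 kPa.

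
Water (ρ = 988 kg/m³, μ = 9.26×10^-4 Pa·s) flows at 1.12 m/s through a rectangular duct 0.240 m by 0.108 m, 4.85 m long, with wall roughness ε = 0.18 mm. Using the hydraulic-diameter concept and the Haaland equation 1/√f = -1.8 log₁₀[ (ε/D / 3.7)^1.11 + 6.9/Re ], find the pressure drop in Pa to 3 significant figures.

ΔP ≈ 440 Pa

Hydraulic diameter D_h = 4A/P = 4·(0.24·0.108)/(2·(0.24+0.108)) = 0.1037/0.696 = 0.149 m.
Re = ρVD_h/μ = 988·1.12·0.149/0.000926 = 1.78e+05.
ε/D_h = 0.00018/0.149 = 0.00121; Haaland gives 1/√f = -1.8 log₁₀[0.000135+3.88e-05] = 6.768, so f = 0.02183.
ΔP = f(L/D_h)(ρV²/2) = 0.02183·4.85/0.149·619.7 = 440.5 Pa.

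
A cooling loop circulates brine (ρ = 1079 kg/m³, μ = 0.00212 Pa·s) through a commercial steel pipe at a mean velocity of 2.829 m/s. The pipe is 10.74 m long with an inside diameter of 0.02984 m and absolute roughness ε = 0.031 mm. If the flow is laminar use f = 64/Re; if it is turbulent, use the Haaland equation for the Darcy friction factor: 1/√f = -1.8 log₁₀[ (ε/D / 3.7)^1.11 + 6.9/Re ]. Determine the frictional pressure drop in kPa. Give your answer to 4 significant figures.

Reynolds number Re = ρVD/μ = 1079 · 2.829 · 0.02984 / 0.00212 = 4.297e+04.
Re > 4000 → turbulent. Relative roughness ε/D = 3.1e-05/0.02984 = 0.00104. Haaland: 1/√f = -1.8 log₁₀[(0.00104/3.7)^1.11 + 6.9/4.297e+04] = -1.8 log₁₀[0.000114 + 0.000161] = 6.41, so f = 0.02434.
Darcy-Weisbach: ΔP = f(L/D)(ρV²/2) = 0.02434·(10.74/0.02984)·(1079·2.829²/2) = 0.02434·359.9·4318 = 3.782e+04 Pa.
ΔP = 3.782e+04 Pa = 37.82 kPa.

ΔP ≈ 37.82 kPa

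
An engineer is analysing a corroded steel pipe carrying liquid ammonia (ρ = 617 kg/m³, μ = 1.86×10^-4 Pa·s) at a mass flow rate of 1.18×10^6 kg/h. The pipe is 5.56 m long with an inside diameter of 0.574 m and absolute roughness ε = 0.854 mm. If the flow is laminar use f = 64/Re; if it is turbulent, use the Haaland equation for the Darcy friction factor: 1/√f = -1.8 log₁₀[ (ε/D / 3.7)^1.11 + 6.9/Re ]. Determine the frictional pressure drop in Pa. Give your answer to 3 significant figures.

ṁ = 1.18×10^6 kg/h = 1.18×10^6/3600 = 327.8 kg/s.
A = πD²/4 = π(0.574)²/4 = 0.2588 m²; mean velocity V = ṁ/(ρA) = 327.8/(617 · 0.2588) = 2.053 m/s.
Reynolds number Re = ρVD/μ = 617 · 2.053 · 0.574 / 0.000186 = 3.909e+06.
Re > 4000 → turbulent. Relative roughness ε/D = 0.000854/0.574 = 0.00149. Haaland: 1/√f = -1.8 log₁₀[(0.00149/3.7)^1.11 + 6.9/3.909e+06] = -1.8 log₁₀[0.00017 + 1.77e-06] = 6.776, so f = 0.02178.
Darcy-Weisbach: ΔP = f(L/D)(ρV²/2) = 0.02178·(5.56/0.574)·(617·2.053²/2) = 0.02178·9.686·1300 = 274.3 Pa.

ΔP ≈ 274 Pa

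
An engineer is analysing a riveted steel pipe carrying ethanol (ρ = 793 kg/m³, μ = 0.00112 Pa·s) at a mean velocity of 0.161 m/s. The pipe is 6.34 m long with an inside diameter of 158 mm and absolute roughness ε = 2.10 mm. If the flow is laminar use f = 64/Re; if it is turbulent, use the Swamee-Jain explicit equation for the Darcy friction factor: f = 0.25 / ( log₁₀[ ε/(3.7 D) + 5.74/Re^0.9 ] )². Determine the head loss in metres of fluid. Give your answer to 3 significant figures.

Reynolds number Re = ρVD/μ = 793 · 0.161 · 0.158 / 0.00112 = 1.801e+04.
Re > 4000 → turbulent. Relative roughness ε/D = 0.0021/0.158 = 0.0133. Swamee-Jain: f = 0.25/(log₁₀[0.0133/3.7 + 5.74/1.801e+04^0.9])² = 0.25/(log₁₀[0.00359 + 0.000849])² = 0.25/(-2.352)² = 0.04517.
Darcy-Weisbach: ΔP = f(L/D)(ρV²/2) = 0.04517·(6.34/0.158)·(793·0.161²/2) = 0.04517·40.13·10.28 = 18.63 Pa.
Head loss h_f = ΔP/(ρg) = 18.63/(793·9.81) = 0.00239 m.

h_f ≈ 0.00239 m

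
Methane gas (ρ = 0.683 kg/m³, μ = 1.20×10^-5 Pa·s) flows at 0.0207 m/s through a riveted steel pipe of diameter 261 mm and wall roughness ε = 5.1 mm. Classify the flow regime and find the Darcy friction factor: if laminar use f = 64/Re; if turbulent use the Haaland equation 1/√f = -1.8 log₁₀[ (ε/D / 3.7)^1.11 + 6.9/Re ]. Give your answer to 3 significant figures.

Re = ρVD/μ = 0.683·0.0207·0.261/1.2e-05 = 307.5.
Re < 2300 → laminar, so f = 64/Re = 0.2081 (roughness is irrelevant in laminar flow).

f ≈ 0.208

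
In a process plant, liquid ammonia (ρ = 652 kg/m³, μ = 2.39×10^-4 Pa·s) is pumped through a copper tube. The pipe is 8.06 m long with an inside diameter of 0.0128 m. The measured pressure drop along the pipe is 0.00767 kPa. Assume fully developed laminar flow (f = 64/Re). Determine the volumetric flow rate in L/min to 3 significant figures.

Q ≈ 0.157 L/min

For laminar flow, f = 64/Re with Re = ρVD/μ, so Darcy-Weisbach reduces to ΔP = 32μLV/D². Solving for V: V = ΔP·D²/(32μL) = 7.67·(0.0128)²/(32·0.000239·8.06) = 0.02039 m/s.
Check: Re = ρVD/μ = 652·0.02039·0.0128/0.000239 = 711.9 < 2300, so the laminar assumption holds.
Q = V·A = 0.02039·(π/4·0.0128²) = 2.623e-06 m³/s = 0.157 L/min.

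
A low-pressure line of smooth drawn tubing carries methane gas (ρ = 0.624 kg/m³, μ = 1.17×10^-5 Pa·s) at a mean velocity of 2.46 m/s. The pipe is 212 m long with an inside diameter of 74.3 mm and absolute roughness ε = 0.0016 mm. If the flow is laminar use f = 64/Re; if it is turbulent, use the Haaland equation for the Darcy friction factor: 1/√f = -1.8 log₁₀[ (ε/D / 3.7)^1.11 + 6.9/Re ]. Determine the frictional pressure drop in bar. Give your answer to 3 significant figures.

ΔP ≈ 0.00168 bar

Reynolds number Re = ρVD/μ = 0.624 · 2.46 · 0.0743 / 1.17e-05 = 9748.
Re > 4000 → turbulent. Relative roughness ε/D = 1.6e-06/0.0743 = 2.15e-05. Haaland: 1/√f = -1.8 log₁₀[(2.15e-05/3.7)^1.11 + 6.9/9748] = -1.8 log₁₀[1.55e-06 + 0.000708] = 5.668, so f = 0.03112.
Darcy-Weisbach: ΔP = f(L/D)(ρV²/2) = 0.03112·(212/0.0743)·(0.624·2.46²/2) = 0.03112·2853·1.888 = 167.7 Pa.
ΔP = 167.7 Pa = 0.00168 bar.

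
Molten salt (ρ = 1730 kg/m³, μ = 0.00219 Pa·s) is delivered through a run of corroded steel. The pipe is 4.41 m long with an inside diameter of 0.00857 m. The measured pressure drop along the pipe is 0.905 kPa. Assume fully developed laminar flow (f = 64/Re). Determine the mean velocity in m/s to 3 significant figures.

For laminar flow, f = 64/Re with Re = ρVD/μ, so Darcy-Weisbach reduces to ΔP = 32μLV/D². Solving for V: V = ΔP·D²/(32μL) = 905·(0.00857)²/(32·0.00219·4.41) = 0.2151 m/s.
Check: Re = ρVD/μ = 1730·0.2151·0.00857/0.00219 = 1456 < 2300, so the laminar assumption holds.

V ≈ 0.215 m/s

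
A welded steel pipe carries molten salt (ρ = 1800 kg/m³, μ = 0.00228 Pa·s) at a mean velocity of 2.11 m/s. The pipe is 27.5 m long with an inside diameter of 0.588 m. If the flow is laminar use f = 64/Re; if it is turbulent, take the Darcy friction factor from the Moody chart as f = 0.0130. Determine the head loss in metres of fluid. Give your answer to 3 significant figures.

h_f ≈ 0.138 m

Reynolds number Re = ρVD/μ = 1800 · 2.11 · 0.588 / 0.00228 = 9.795e+05.
Re > 4000 → turbulent; use the Moody-chart value f = 0.0130.
Darcy-Weisbach: ΔP = f(L/D)(ρV²/2) = 0.013·(27.5/0.588)·(1800·2.11²/2) = 0.013·46.77·4007 = 2436 Pa.
Head loss h_f = ΔP/(ρg) = 2436/(1800·9.81) = 0.138 m.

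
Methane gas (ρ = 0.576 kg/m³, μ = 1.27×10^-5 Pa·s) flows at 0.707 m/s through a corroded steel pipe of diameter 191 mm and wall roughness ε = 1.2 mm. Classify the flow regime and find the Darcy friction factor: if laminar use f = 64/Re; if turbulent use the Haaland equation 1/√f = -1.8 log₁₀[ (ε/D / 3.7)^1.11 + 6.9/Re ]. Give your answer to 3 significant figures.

f ≈ 0.0422

Re = ρVD/μ = 0.576·0.707·0.191/1.27e-05 = 6125.
Re > 4000 → turbulent. ε/D = 0.0012/0.191 = 0.00628; Haaland: 1/√f = -1.8 log₁₀[0.000842 + 0.00113] = 4.871, so f = 0.04215.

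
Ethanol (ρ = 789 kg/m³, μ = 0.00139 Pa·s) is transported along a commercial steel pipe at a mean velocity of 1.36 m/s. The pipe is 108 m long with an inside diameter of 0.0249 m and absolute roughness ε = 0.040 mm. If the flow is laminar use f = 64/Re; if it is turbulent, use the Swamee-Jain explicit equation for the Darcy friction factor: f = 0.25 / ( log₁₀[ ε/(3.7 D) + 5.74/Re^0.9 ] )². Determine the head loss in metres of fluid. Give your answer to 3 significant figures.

h_f ≈ 12.1 m

Reynolds number Re = ρVD/μ = 789 · 1.36 · 0.0249 / 0.00139 = 1.922e+04.
Re > 4000 → turbulent. Relative roughness ε/D = 4e-05/0.0249 = 0.00161. Swamee-Jain: f = 0.25/(log₁₀[0.00161/3.7 + 5.74/1.922e+04^0.9])² = 0.25/(log₁₀[0.000434 + 0.000801])² = 0.25/(-2.908)² = 0.02956.
Darcy-Weisbach: ΔP = f(L/D)(ρV²/2) = 0.02956·(108/0.0249)·(789·1.36²/2) = 0.02956·4337·729.7 = 9.354e+04 Pa.
Head loss h_f = ΔP/(ρg) = 9.354e+04/(789·9.81) = 12.1 m.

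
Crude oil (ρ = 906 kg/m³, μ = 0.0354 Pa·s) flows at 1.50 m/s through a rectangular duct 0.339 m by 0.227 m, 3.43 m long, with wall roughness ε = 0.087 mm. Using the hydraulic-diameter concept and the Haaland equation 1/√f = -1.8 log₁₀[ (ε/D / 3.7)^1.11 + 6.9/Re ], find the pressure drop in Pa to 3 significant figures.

ΔP ≈ 397 Pa

Hydraulic diameter D_h = 4A/P = 4·(0.339·0.227)/(2·(0.339+0.227)) = 0.3078/1.132 = 0.2719 m.
Re = ρVD_h/μ = 906·1.5·0.2719/0.0354 = 1.044e+04.
ε/D_h = 8.7e-05/0.2719 = 0.00032; Haaland gives 1/√f = -1.8 log₁₀[3.09e-05+0.000661] = 5.688, so f = 0.03091.
ΔP = f(L/D_h)(ρV²/2) = 0.03091·3.43/0.2719·1019 = 397.4 Pa.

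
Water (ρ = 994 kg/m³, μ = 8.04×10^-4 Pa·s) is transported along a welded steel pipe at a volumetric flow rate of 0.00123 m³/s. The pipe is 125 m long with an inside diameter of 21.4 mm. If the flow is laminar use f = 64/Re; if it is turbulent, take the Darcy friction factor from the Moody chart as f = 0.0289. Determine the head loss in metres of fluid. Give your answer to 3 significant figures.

h_f ≈ 101 m

Cross-sectional area A = πD²/4 = π(0.0214)²/4 = 0.0003597 m²; mean velocity V = Q/A = 0.00123/0.0003597 = 3.42 m/s.
Reynolds number Re = ρVD/μ = 994 · 3.42 · 0.0214 / 0.000804 = 9.048e+04.
Re > 4000 → turbulent; use the Moody-chart value f = 0.0289.
Darcy-Weisbach: ΔP = f(L/D)(ρV²/2) = 0.0289·(125/0.0214)·(994·3.42²/2) = 0.0289·5841·5812 = 9.811e+05 Pa.
Head loss h_f = ΔP/(ρg) = 9.811e+05/(994·9.81) = 101 m.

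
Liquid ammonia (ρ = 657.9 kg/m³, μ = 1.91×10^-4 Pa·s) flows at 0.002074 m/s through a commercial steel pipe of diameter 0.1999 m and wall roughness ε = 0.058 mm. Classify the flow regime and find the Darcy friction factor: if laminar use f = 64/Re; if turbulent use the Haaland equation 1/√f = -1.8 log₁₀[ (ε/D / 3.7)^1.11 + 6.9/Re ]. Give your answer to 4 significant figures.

f ≈ 0.04482

Re = ρVD/μ = 657.9·0.002074·0.1999/0.000191 = 1428.
Re < 2300 → laminar, so f = 64/Re = 0.04482 (roughness is irrelevant in laminar flow).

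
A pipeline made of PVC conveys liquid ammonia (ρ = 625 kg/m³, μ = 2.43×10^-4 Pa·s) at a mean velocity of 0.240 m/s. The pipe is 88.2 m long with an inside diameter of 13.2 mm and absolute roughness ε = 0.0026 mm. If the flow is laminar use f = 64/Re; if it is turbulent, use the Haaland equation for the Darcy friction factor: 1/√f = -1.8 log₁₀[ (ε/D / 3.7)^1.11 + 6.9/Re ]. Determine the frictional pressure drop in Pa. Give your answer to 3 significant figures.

Reynolds number Re = ρVD/μ = 625 · 0.24 · 0.0132 / 0.000243 = 8148.
Re > 4000 → turbulent. Relative roughness ε/D = 2.6e-06/0.0132 = 0.000197. Haaland: 1/√f = -1.8 log₁₀[(0.000197/3.7)^1.11 + 6.9/8148] = -1.8 log₁₀[1.8e-05 + 0.000847] = 5.514, so f = 0.0329.
Darcy-Weisbach: ΔP = f(L/D)(ρV²/2) = 0.0329·(88.2/0.0132)·(625·0.24²/2) = 0.0329·6682·18 = 3957 Pa.

ΔP ≈ 3960 Pa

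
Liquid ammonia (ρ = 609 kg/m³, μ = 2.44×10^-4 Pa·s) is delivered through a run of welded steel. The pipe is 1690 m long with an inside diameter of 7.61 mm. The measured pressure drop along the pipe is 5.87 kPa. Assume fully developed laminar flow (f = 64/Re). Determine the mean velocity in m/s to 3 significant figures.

For laminar flow, f = 64/Re with Re = ρVD/μ, so Darcy-Weisbach reduces to ΔP = 32μLV/D². Solving for V: V = ΔP·D²/(32μL) = 5870·(0.00761)²/(32·0.000244·1690) = 0.02576 m/s.
Check: Re = ρVD/μ = 609·0.02576·0.00761/0.000244 = 489.3 < 2300, so the laminar assumption holds.

V ≈ 0.0258 m/s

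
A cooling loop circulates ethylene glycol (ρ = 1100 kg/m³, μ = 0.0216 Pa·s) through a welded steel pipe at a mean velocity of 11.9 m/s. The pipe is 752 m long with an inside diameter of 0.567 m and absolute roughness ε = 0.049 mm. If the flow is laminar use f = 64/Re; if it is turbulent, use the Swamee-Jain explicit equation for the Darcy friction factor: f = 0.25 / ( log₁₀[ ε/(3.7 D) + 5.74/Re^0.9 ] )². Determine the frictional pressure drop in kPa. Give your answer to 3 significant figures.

ΔP ≈ 1550 kPa

Reynolds number Re = ρVD/μ = 1100 · 11.9 · 0.567 / 0.0216 = 3.436e+05.
Re > 4000 → turbulent. Relative roughness ε/D = 4.9e-05/0.567 = 8.64e-05. Swamee-Jain: f = 0.25/(log₁₀[8.64e-05/3.7 + 5.74/3.436e+05^0.9])² = 0.25/(log₁₀[2.34e-05 + 5.98e-05])² = 0.25/(-4.08)² = 0.01502.
Darcy-Weisbach: ΔP = f(L/D)(ρV²/2) = 0.01502·(752/0.567)·(1100·11.9²/2) = 0.01502·1326·7.789e+04 = 1.551e+06 Pa.
ΔP = 1.551e+06 Pa = 1550 kPa.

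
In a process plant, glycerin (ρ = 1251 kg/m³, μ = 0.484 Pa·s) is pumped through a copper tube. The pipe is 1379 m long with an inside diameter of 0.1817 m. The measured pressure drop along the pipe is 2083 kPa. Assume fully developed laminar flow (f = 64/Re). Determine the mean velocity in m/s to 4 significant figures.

For laminar flow, f = 64/Re with Re = ρVD/μ, so Darcy-Weisbach reduces to ΔP = 32μLV/D². Solving for V: V = ΔP·D²/(32μL) = 2.083e+06·(0.1817)²/(32·0.484·1379) = 3.22 m/s.
Check: Re = ρVD/μ = 1251·3.22·0.1817/0.484 = 1512 < 2300, so the laminar assumption holds.

V ≈ 3.220 m/s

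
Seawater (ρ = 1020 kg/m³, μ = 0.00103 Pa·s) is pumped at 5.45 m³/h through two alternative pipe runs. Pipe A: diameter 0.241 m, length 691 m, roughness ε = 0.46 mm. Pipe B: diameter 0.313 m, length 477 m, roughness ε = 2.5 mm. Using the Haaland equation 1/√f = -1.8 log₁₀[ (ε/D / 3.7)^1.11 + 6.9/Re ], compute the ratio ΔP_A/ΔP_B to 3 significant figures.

ΔP_A/ΔP_B ≈ 4.29

Pipe A: V = Q/A = 0.001514/0.04562 = 0.03319 m/s; Re = 7920; ε/D = 0.00191; Haaland → f = 0.03522; ΔP_A = f(L/D)(ρV²/2) = 56.72 Pa.
Pipe B: V = Q/A = 0.001514/0.07694 = 0.01968 m/s; Re = 6098; ε/D = 0.00799; Haaland → f = 0.0439; ΔP_B = f(L/D)(ρV²/2) = 13.21 Pa.
ΔP_A/ΔP_B = 56.72/13.21 = 4.29.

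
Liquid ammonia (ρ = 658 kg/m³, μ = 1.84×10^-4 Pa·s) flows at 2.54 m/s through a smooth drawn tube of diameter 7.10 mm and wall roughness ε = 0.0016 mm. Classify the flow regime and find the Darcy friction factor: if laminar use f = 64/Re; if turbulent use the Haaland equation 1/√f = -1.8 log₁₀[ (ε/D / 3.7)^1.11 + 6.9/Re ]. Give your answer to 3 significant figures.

Re = ρVD/μ = 658·2.54·0.0071/0.000184 = 6.449e+04.
Re > 4000 → turbulent. ε/D = 1.6e-06/0.0071 = 0.000225; Haaland: 1/√f = -1.8 log₁₀[2.09e-05 + 0.000107] = 7.007, so f = 0.02036.

f ≈ 0.0204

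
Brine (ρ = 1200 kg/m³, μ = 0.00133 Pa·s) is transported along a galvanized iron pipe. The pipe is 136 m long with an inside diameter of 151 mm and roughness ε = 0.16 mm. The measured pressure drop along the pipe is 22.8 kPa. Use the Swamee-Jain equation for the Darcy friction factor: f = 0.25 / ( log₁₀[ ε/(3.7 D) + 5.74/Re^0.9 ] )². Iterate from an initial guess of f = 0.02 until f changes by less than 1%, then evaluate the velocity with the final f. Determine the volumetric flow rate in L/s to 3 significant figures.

Rearranging Darcy-Weisbach: V = √(2·ΔP·D/(f·L·ρ)). With ε/D = 0.00016/0.151 = 0.00106, iterate starting from f = 0.02:
  f = 0.02 → V = √(2·2.28e+04·0.151/(0.02·136·1200)) = 1.452 m/s; Re = ρVD/μ = 1.979e+05; f → 0.02144
  f = 0.02144 → V = 1.403 m/s; Re = 1.911e+05; f → 0.02148
Converged (Δf/f < 1%). With the final f = 0.02148: V = √(2·2.28e+04·0.151/(0.02148·136·1200)) = 1.401 m/s.
Q = V·A = 1.401·(π/4·0.151²) = 0.0251 m³/s = 25.1 L/s.

Q ≈ 25.1 L/s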